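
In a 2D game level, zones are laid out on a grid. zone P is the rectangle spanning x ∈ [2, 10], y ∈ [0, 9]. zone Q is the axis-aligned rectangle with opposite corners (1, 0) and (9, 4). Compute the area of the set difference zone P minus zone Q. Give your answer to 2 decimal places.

44.00

|zone P∩zone Q|: x∈[2,9], y∈[0,4] → 7·4 = 28.
|zone P| = 72.
|zone P ∖ zone Q| = |zone P| − |zone P∩zone Q| = 72 − 28 = 44.00.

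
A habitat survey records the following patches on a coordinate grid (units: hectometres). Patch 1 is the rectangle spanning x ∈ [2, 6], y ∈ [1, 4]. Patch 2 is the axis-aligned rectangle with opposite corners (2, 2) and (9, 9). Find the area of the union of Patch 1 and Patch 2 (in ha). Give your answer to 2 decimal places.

By inclusion–exclusion:
Individual areas: |Patch 1| = 12, |Patch 2| = 49.
|Patch 1∩Patch 2|: x∈[2,6], y∈[2,4] → 4·2 = 8.
|Patch 1 ∪ Patch 2| = 61 − 8 = 53.00.

53.00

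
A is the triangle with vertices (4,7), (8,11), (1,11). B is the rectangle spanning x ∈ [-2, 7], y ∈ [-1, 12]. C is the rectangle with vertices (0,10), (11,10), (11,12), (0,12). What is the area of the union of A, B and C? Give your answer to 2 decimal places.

By inclusion–exclusion:
Individual areas: |A| = 14, |B| = 117, |C| = 22.
|A∩B| = 13.5.
|A∩C| = 6.125.
|B∩C|: x∈[0,7], y∈[10,12] → 7·2 = 14.
|A∩B∩C| = 5.625.
|A ∪ B ∪ C| = 153 − 33.625 + 5.625 = 125.00.

125.00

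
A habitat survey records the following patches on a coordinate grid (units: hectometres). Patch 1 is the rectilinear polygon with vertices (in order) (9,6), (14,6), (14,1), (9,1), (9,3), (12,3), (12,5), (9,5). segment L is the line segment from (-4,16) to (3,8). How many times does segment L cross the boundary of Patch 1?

0

The segment lies entirely outside Patch 1 and never meets its boundary.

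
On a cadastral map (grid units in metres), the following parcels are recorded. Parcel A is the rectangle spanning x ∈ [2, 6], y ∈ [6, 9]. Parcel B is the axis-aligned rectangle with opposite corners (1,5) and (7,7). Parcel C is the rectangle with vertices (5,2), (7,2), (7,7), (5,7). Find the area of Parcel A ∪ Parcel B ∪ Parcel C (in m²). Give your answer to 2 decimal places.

By inclusion–exclusion:
Individual areas: |Parcel A| = 12, |Parcel B| = 12, |Parcel C| = 10.
|Parcel A∩Parcel B|: x∈[2,6], y∈[6,7] → 4·1 = 4.
|Parcel A∩Parcel C|: x∈[5,6], y∈[6,7] → 1·1 = 1.
|Parcel B∩Parcel C|: x∈[5,7], y∈[5,7] → 2·2 = 4.
|Parcel A∩Parcel B∩Parcel C| = 1.
|Parcel A ∪ Parcel B ∪ Parcel C| = 34 − 9 + 1 = 26.00.

26.00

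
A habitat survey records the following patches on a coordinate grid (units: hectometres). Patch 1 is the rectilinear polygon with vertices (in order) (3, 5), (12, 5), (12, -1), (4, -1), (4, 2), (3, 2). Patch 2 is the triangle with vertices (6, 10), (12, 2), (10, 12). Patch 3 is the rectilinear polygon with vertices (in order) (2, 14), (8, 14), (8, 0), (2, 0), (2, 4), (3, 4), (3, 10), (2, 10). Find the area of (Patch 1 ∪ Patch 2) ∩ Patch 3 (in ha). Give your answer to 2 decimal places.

|Patch 1 ∪ Patch 2| = 70.525.
|(Patch 1 ∪ Patch 2) ∩ Patch 3| = 26.67.

26.67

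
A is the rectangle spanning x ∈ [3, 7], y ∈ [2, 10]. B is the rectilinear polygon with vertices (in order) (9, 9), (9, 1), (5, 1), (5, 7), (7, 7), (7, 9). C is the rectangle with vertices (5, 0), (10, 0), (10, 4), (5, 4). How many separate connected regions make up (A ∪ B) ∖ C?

(A ∪ B) ∖ C is a single connected region.

1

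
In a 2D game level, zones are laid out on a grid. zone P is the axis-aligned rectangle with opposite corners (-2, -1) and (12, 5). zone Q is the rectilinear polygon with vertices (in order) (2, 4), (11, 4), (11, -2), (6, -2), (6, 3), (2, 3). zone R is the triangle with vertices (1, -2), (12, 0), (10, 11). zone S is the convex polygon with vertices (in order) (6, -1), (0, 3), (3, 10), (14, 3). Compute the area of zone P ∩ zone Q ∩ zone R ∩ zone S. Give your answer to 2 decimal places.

The intersection is the polygon with vertices (4.462,3), (5.154,4), (11,4), (11,1.5), (6,-1), (6,3).
By the shoelace formula its area is 19.94.

19.94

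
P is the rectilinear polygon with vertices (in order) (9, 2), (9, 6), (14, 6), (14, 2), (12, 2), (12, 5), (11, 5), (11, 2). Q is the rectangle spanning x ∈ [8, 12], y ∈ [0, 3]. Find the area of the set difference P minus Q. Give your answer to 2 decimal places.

|P| = 17, |P∩Q| = 2.
|P ∖ Q| = |P| − |P∩Q| = 17 − 2 = 15.00.

15.00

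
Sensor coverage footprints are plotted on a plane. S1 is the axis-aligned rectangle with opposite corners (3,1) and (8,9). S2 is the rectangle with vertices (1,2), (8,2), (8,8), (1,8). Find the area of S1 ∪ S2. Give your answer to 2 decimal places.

By inclusion–exclusion:
Individual areas: |S1| = 40, |S2| = 42.
|S1∩S2|: x∈[3,8], y∈[2,8] → 5·6 = 30.
|S1 ∪ S2| = 82 − 30 = 52.00.

52.00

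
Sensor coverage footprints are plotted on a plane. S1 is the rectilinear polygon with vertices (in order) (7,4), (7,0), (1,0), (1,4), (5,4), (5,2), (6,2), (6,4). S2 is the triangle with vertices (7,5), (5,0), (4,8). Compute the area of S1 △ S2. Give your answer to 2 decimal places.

|S1| = 22, |S2| = 10.5, |S1∩S2| = 2.25.
|S1 △ S2| = |S1| + |S2| − 2·|S1∩S2| = 22 + 10.5 − 4.5 = 28.00.

28.00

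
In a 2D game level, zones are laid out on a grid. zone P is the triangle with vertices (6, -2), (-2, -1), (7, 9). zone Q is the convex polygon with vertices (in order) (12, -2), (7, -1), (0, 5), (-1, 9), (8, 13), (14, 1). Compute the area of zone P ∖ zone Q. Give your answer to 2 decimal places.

|zone P| = 44.5, |zone P∩zone Q| = 21.1864.
|zone P ∖ zone Q| = |zone P| − |zone P∩zone Q| = 44.5 − 21.1864 = 23.31.

23.31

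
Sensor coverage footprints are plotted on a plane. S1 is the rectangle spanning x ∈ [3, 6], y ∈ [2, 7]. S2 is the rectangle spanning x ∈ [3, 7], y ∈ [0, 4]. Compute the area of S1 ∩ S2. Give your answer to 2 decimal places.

6.00

|S1∩S2|: x∈[3,6], y∈[2,4] → 3·2 = 6.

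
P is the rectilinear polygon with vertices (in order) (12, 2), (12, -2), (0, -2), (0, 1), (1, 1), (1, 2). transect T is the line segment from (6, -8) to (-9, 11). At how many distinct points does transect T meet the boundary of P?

2

The segment meets the boundary at (0,-0.4), (1.263,-2).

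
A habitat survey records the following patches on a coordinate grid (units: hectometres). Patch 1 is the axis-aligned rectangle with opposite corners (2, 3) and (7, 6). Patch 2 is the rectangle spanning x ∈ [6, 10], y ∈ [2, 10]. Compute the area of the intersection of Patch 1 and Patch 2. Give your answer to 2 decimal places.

|Patch 1∩Patch 2|: x∈[6,7], y∈[3,6] → 1·3 = 3.

3.00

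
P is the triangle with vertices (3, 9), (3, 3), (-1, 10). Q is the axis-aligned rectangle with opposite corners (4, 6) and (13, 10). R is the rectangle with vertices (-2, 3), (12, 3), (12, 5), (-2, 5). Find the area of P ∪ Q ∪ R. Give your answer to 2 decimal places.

By inclusion–exclusion:
Individual areas: |P| = 12, |Q| = 36, |R| = 28.
|P∩Q| = 0.
|P∩R| = 1.1429.
|Q∩R| = 0 (no overlap).
|P∩Q∩R| = 0.
|P ∪ Q ∪ R| = 76 − 1.1429 + 0 = 74.86.

74.86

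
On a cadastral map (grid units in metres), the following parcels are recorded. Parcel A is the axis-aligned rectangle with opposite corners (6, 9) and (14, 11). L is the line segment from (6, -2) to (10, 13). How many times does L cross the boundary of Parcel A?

2

The segment meets the boundary at (9.467,11), (8.933,9).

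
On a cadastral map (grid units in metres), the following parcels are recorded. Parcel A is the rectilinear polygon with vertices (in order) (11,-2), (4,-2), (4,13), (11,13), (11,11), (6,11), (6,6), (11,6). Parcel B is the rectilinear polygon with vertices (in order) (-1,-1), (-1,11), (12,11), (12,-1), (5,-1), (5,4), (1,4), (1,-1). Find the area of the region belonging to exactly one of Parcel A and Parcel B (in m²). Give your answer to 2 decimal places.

108.00

|Parcel A| = 80, |Parcel B| = 136, |Parcel A∩Parcel B| = 54.
|Parcel A △ Parcel B| = |Parcel A| + |Parcel B| − 2·|Parcel A∩Parcel B| = 80 + 136 − 108 = 108.00.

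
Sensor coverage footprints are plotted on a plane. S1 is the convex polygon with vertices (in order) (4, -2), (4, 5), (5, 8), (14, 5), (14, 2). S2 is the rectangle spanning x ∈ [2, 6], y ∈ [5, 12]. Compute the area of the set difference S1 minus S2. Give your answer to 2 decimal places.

60.67

|S1| = 65, |S1∩S2| = 4.3333.
|S1 ∖ S2| = |S1| − |S1∩S2| = 65 − 4.3333 = 60.67.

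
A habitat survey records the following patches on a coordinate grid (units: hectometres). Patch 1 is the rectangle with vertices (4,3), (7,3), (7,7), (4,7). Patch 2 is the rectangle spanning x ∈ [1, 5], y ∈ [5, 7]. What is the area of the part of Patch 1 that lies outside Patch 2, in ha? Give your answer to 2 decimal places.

10.00

|Patch 1∩Patch 2|: x∈[4,5], y∈[5,7] → 1·2 = 2.
|Patch 1| = 12.
|Patch 1 ∖ Patch 2| = |Patch 1| − |Patch 1∩Patch 2| = 12 − 2 = 10.00.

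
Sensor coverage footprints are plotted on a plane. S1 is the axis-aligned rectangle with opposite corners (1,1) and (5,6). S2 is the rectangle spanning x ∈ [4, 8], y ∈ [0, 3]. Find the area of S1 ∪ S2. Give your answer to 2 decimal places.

30.00

By inclusion–exclusion:
Individual areas: |S1| = 20, |S2| = 12.
|S1∩S2|: x∈[4,5], y∈[1,3] → 1·2 = 2.
|S1 ∪ S2| = 32 − 2 = 30.00.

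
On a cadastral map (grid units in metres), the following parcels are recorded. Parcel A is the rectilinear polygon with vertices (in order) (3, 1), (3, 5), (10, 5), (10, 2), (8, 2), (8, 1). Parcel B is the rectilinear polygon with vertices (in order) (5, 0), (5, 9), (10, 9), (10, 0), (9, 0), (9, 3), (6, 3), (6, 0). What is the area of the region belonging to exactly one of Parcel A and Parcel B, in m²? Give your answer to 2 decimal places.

36.00

|Parcel A| = 26, |Parcel B| = 36, |Parcel A∩Parcel B| = 13.
|Parcel A △ Parcel B| = |Parcel A| + |Parcel B| − 2·|Parcel A∩Parcel B| = 26 + 36 − 26 = 36.00.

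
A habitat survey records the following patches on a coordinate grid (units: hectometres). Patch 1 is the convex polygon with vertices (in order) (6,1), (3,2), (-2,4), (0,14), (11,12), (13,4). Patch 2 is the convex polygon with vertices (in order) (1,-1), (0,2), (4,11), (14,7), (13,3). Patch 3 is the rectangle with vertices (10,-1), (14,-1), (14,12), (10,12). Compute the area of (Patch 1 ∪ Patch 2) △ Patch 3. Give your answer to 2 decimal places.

|Patch 1 ∪ Patch 2| = 160.8339.
|(Patch 1 ∪ Patch 2) ∩ Patch 3| = 24.3056.
|(Patch 1 ∪ Patch 2) △ Patch 3| = 160.8339 + 52 − 48.6111 = 164.22.

164.22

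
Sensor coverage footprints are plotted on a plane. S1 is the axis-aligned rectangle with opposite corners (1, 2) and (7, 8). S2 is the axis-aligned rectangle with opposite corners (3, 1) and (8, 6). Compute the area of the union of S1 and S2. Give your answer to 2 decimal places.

By inclusion–exclusion:
Individual areas: |S1| = 36, |S2| = 25.
|S1∩S2|: x∈[3,7], y∈[2,6] → 4·4 = 16.
|S1 ∪ S2| = 61 − 16 = 45.00.

45.00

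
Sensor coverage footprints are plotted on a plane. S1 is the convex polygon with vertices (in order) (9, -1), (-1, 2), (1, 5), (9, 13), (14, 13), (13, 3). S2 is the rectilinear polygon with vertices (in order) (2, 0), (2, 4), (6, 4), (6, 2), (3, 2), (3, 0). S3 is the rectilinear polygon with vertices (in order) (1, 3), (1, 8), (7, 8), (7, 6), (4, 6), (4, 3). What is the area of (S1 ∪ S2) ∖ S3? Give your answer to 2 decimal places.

|S1 ∪ S2| = 127.95.
|(S1 ∪ S2) ∩ S3| = 16.5.
|(S1 ∪ S2) ∖ S3| = 127.95 − 16.5 = 111.45.

111.45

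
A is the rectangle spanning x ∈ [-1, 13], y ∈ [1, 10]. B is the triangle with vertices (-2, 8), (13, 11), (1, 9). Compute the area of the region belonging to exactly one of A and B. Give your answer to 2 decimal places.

|A| = 126, |B| = 3, |A∩B| = 2.4333.
|A △ B| = |A| + |B| − 2·|A∩B| = 126 + 3 − 4.8667 = 124.13.

124.13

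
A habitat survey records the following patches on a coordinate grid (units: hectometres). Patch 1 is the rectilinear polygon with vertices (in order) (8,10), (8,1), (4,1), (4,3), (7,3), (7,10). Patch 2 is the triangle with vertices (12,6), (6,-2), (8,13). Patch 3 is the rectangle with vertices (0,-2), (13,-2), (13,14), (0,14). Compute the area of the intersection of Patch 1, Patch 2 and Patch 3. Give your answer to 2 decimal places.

8.58

The intersection is the polygon with vertices (6.4,1), (6.667,3), (7,3), (7,5.5), (7.6,10), (8,10), (8,1).
By the shoelace formula its area is 8.58.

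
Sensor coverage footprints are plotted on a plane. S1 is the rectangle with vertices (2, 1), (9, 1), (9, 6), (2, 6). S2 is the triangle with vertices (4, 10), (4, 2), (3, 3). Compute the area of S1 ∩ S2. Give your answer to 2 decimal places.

The intersection is the polygon with vertices (4,6), (4,2), (3,3), (3.429,6).
By the shoelace formula its area is 2.86.

2.86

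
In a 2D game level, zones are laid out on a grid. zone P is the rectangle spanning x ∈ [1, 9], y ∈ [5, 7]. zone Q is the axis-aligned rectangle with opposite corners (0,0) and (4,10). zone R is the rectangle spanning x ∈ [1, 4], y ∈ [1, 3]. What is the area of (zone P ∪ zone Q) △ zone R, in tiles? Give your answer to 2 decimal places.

44.00

|zone P ∪ zone Q| = 50.
|(zone P ∪ zone Q) ∩ zone R| = 6.
|(zone P ∪ zone Q) △ zone R| = 50 + 6 − 12 = 44.00.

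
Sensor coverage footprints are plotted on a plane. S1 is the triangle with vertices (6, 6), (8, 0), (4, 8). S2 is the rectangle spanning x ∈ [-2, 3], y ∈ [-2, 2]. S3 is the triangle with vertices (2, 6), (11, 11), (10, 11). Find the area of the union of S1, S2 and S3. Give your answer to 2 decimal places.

26.47

By inclusion–exclusion:
Individual areas: |S1| = 4, |S2| = 20, |S3| = 2.5.
|S1∩S2| = 0.
|S1∩S3| = 0.0334.
|S2∩S3| = 0.
|S1∩S2∩S3| = 0.
|S1 ∪ S2 ∪ S3| = 26.5 − 0.0334 + 0 = 26.47.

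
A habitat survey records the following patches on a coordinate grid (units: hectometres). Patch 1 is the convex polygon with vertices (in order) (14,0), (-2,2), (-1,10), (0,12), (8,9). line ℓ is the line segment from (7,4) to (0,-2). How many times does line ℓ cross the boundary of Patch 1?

The segment meets the boundary at (3.818,1.273).

1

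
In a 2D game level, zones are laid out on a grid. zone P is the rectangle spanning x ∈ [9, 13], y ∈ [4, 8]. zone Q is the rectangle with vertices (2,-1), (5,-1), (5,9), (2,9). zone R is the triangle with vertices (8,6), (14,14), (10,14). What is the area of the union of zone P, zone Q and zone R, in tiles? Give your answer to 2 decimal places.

61.83

By inclusion–exclusion:
Individual areas: |zone P| = 16, |zone Q| = 30, |zone R| = 16.
|zone P∩zone Q| = 0 (no overlap).
|zone P∩zone R| = 0.1667.
|zone Q∩zone R| = 0.
|zone P∩zone Q∩zone R| = 0.
|zone P ∪ zone Q ∪ zone R| = 62 − 0.1667 + 0 = 61.83.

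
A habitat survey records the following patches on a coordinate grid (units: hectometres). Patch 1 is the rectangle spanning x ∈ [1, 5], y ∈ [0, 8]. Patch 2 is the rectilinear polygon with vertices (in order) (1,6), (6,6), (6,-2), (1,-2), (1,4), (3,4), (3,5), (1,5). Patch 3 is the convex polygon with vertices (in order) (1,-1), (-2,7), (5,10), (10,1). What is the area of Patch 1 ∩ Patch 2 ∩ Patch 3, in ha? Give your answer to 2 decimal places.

The intersection is the polygon with vertices (1,0), (1,4), (3,4), (3,5), (1,5), (1,6), (5,6), (5,0).
By the shoelace formula its area is 22.00.

22.00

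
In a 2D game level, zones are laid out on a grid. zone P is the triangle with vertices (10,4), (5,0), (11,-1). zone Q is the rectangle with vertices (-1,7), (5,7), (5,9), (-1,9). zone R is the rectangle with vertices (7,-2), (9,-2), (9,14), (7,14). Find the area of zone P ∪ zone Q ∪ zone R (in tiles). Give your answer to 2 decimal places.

By inclusion–exclusion:
Individual areas: |zone P| = 14.5, |zone Q| = 12, |zone R| = 32.
|zone P∩zone Q| = 0.
|zone P∩zone R| = 5.8.
|zone Q∩zone R| = 0 (no overlap).
|zone P∩zone Q∩zone R| = 0.
|zone P ∪ zone Q ∪ zone R| = 58.5 − 5.8 + 0 = 52.70.

52.70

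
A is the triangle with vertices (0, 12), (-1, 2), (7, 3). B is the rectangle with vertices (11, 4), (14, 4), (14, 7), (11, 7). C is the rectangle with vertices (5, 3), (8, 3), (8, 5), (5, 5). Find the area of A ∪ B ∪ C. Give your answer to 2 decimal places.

By inclusion–exclusion:
Individual areas: |A| = 39.5, |B| = 9, |C| = 6.
|A∩B| = 0.
|A∩C| = 2.4444.
|B∩C| = 0 (no overlap).
|A∩B∩C| = 0.
|A ∪ B ∪ C| = 54.5 − 2.4444 + 0 = 52.06.

52.06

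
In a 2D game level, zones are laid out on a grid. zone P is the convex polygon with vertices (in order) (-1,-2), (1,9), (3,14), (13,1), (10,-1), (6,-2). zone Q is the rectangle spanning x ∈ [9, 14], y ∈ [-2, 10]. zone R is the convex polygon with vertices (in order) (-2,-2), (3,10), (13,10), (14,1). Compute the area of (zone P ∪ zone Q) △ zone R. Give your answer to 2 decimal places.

|zone P ∪ zone Q| = 169.475.
|(zone P ∪ zone Q) ∩ zone R| = 125.9142.
|(zone P ∪ zone Q) △ zone R| = 169.475 + 133.5 − 251.8284 = 51.15.

51.15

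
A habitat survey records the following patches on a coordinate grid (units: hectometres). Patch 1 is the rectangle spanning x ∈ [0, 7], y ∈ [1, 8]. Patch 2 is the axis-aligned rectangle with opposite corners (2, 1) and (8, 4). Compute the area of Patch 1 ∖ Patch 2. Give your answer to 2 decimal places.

34.00

|Patch 1∩Patch 2|: x∈[2,7], y∈[1,4] → 5·3 = 15.
|Patch 1| = 49.
|Patch 1 ∖ Patch 2| = |Patch 1| − |Patch 1∩Patch 2| = 49 − 15 = 34.00.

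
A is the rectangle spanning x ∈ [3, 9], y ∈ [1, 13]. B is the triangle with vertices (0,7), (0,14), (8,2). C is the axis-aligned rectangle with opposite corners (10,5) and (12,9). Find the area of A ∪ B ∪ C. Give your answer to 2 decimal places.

By inclusion–exclusion:
Individual areas: |A| = 72, |B| = 28, |C| = 8.
|A∩B| = 10.9375.
|A∩C| = 0 (no overlap).
|B∩C| = 0.
|A∩B∩C| = 0.
|A ∪ B ∪ C| = 108 − 10.9375 + 0 = 97.06.

97.06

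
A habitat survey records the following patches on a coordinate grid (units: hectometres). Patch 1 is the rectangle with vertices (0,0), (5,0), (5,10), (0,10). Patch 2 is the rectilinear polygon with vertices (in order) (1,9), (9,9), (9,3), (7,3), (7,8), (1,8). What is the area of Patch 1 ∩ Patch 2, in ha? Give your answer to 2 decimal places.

The intersection is the polygon with vertices (5,8), (1,8), (1,9), (5,9).
By the shoelace formula its area is 4.00.

4.00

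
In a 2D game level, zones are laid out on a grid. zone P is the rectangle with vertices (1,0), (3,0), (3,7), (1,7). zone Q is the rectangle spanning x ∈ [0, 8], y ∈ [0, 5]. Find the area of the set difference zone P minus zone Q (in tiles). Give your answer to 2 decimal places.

4.00

|zone P∩zone Q|: x∈[1,3], y∈[0,5] → 2·5 = 10.
|zone P| = 14.
|zone P ∖ zone Q| = |zone P| − |zone P∩zone Q| = 14 − 10 = 4.00.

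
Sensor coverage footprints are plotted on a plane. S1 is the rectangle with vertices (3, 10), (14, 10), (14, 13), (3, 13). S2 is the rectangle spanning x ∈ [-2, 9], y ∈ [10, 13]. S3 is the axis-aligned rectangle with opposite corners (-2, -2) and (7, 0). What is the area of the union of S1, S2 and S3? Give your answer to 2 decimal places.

By inclusion–exclusion:
Individual areas: |S1| = 33, |S2| = 33, |S3| = 18.
|S1∩S2|: x∈[3,9], y∈[10,13] → 6·3 = 18.
|S1∩S3| = 0 (no overlap).
|S2∩S3| = 0 (no overlap).
|S1∩S2∩S3| = 0.
|S1 ∪ S2 ∪ S3| = 84 − 18 + 0 = 66.00.

66.00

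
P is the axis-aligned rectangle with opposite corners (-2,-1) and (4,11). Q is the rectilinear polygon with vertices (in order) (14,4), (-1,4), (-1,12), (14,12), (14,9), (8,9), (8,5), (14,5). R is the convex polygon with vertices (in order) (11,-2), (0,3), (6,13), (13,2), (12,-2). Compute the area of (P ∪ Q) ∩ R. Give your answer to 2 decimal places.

49.52

|P ∪ Q| = 133.
|(P ∪ Q) ∩ R| = 49.52.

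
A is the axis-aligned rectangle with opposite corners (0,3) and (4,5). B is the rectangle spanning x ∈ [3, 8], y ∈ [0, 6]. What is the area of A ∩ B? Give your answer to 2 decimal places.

2.00

|A∩B|: x∈[3,4], y∈[3,5] → 1·2 = 2.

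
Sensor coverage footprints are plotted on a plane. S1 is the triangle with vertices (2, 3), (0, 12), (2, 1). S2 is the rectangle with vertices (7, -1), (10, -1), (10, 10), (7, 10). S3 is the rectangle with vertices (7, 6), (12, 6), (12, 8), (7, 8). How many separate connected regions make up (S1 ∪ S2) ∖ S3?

3

(S1 ∪ S2) ∖ S3 splits into 3 disjoint pieces (area 2, area 21, area 6).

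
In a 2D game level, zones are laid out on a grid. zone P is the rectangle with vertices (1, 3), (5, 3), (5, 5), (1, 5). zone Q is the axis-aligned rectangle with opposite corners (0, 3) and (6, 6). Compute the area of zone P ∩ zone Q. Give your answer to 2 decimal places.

8.00

|zone P∩zone Q|: x∈[1,5], y∈[3,5] → 4·2 = 8.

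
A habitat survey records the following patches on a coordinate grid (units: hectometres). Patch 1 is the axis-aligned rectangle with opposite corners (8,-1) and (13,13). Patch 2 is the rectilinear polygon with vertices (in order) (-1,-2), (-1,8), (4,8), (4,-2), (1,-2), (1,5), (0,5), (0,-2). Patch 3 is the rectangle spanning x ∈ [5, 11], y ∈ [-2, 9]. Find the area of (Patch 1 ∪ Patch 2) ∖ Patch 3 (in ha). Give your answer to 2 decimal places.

83.00

|Patch 1 ∪ Patch 2| = 113.
|(Patch 1 ∪ Patch 2) ∩ Patch 3| = 30.
|(Patch 1 ∪ Patch 2) ∖ Patch 3| = 113 − 30 = 83.00.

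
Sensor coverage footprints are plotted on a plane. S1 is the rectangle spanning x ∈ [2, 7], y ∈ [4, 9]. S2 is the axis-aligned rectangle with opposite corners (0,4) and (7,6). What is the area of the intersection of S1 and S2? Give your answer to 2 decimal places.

|S1∩S2|: x∈[2,7], y∈[4,6] → 5·2 = 10.

10.00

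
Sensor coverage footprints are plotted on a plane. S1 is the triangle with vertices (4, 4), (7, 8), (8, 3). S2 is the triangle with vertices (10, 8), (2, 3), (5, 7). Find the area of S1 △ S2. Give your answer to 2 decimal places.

|S1| = 9.5, |S2| = 8.5, |S1∩S2| = 2.6007.
|S1 △ S2| = |S1| + |S2| − 2·|S1∩S2| = 9.5 + 8.5 − 5.2014 = 12.80.

12.80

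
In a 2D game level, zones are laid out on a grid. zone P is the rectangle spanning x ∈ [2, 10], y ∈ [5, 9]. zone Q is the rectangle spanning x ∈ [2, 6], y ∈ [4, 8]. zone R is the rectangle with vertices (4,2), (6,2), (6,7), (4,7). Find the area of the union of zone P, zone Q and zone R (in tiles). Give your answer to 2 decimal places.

40.00

By inclusion–exclusion:
Individual areas: |zone P| = 32, |zone Q| = 16, |zone R| = 10.
|zone P∩zone Q|: x∈[2,6], y∈[5,8] → 4·3 = 12.
|zone P∩zone R|: x∈[4,6], y∈[5,7] → 2·2 = 4.
|zone Q∩zone R|: x∈[4,6], y∈[4,7] → 2·3 = 6.
|zone P∩zone Q∩zone R| = 4.
|zone P ∪ zone Q ∪ zone R| = 58 − 22 + 4 = 40.00.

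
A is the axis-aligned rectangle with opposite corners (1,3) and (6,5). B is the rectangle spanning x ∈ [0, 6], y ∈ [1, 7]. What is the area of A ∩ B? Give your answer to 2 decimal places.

10.00

|A∩B|: x∈[1,6], y∈[3,5] → 5·2 = 10.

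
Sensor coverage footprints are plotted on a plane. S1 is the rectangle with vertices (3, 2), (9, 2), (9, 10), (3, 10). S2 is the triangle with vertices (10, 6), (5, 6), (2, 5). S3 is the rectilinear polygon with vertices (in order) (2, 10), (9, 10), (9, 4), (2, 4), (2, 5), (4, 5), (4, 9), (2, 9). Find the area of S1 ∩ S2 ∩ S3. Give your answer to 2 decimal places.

2.02

The intersection is the polygon with vertices (4,5.25), (4,5.667), (5,6), (9,6), (9,5.875).
By the shoelace formula its area is 2.02.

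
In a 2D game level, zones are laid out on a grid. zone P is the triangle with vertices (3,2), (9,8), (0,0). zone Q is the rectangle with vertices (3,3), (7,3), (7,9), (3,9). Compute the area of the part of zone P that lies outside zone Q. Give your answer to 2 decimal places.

|zone P| = 3, |zone P∩zone Q| = 1.3403.
|zone P ∖ zone Q| = |zone P| − |zone P∩zone Q| = 3 − 1.3403 = 1.66.

1.66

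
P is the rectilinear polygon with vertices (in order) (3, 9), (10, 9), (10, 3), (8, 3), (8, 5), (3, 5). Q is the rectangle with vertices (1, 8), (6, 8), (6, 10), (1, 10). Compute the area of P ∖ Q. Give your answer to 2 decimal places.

|P| = 32, |P∩Q| = 3.
|P ∖ Q| = |P| − |P∩Q| = 32 − 3 = 29.00.

29.00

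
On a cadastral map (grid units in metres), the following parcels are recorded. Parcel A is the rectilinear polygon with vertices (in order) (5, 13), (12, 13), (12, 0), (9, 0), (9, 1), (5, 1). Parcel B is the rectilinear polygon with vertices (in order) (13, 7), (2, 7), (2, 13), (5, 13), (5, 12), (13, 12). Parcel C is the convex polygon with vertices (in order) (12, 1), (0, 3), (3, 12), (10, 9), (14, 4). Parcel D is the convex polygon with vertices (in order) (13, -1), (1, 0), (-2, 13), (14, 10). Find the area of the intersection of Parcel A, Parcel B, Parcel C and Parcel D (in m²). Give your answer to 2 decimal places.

16.96

The intersection is the polygon with vertices (5,11.143), (10,9), (11.6,7), (5,7).
By the shoelace formula its area is 16.96.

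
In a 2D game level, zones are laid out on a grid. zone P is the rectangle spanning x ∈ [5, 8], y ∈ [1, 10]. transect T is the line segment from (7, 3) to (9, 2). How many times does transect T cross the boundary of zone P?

1

The segment meets the boundary at (8,2.5).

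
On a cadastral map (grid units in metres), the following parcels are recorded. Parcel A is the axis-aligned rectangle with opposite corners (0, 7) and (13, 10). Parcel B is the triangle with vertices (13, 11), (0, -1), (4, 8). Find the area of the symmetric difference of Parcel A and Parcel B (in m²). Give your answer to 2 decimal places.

47.31

|Parcel A| = 39, |Parcel B| = 34.5, |Parcel A∩Parcel B| = 13.0972.
|Parcel A △ Parcel B| = |Parcel A| + |Parcel B| − 2·|Parcel A∩Parcel B| = 39 + 34.5 − 26.1944 = 47.31.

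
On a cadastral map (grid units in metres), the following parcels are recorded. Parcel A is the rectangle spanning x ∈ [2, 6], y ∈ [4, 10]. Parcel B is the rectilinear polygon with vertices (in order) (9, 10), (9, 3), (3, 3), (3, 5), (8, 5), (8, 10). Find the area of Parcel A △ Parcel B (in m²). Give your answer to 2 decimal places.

35.00

|Parcel A| = 24, |Parcel B| = 17, |Parcel A∩Parcel B| = 3.
|Parcel A △ Parcel B| = |Parcel A| + |Parcel B| − 2·|Parcel A∩Parcel B| = 24 + 17 − 6 = 35.00.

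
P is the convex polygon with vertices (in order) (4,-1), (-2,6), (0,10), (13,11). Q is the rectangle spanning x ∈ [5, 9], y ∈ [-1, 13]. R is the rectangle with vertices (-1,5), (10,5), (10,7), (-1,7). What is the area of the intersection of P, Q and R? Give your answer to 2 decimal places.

7.83

The intersection is the polygon with vertices (9,5.667), (8.5,5), (5,5), (5,7), (9,7).
By the shoelace formula its area is 7.83.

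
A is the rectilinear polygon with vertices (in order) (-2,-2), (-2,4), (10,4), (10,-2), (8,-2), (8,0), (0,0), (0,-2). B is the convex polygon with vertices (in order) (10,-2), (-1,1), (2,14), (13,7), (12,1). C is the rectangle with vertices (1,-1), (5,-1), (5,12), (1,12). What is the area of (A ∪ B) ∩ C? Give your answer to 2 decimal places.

48.11

The region (A ∪ B) ∩ C is the polygon with vertices (1.538,12), (5,12), (5,-0.636), (2.667,0), (1,0), (1,9.667).
By the shoelace formula its area is 48.11.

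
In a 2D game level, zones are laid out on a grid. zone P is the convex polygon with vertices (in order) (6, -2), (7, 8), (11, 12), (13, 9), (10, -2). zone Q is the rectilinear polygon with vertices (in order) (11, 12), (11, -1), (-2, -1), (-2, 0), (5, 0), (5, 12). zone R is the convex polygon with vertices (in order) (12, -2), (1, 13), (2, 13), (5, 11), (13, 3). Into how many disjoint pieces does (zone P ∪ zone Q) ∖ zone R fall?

(zone P ∪ zone Q) ∖ zone R splits into 2 disjoint pieces (area 37.8136, area 33.1429).

2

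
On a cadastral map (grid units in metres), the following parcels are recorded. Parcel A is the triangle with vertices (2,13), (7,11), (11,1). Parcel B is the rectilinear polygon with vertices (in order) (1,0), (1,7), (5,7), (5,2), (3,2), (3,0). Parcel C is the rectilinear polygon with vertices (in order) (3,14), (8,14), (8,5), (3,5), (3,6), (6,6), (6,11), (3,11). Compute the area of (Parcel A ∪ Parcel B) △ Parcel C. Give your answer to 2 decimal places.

48.77

|Parcel A ∪ Parcel B| = 45.
|(Parcel A ∪ Parcel B) ∩ Parcel C| = 13.1167.
|(Parcel A ∪ Parcel B) △ Parcel C| = 45 + 30 − 26.2333 = 48.77.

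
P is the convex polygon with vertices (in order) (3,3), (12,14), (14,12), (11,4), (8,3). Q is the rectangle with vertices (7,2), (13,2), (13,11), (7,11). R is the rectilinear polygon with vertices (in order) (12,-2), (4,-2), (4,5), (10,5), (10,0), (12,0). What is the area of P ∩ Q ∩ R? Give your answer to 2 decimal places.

5.33

The intersection is the polygon with vertices (8,3), (7,3), (7,5), (10,5), (10,3.667).
By the shoelace formula its area is 5.33.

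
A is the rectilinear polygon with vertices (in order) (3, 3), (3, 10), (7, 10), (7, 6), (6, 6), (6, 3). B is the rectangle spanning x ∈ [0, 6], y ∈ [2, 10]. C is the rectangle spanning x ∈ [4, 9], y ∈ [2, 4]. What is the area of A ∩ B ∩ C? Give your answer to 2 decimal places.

2.00

The intersection is the polygon with vertices (6,3), (4,3), (4,4), (6,4).
By the shoelace formula its area is 2.00.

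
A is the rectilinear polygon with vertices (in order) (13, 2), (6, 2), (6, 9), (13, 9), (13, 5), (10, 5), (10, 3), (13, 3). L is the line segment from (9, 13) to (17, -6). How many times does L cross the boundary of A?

The segment meets the boundary at (12.368,5), (10.684,9).

2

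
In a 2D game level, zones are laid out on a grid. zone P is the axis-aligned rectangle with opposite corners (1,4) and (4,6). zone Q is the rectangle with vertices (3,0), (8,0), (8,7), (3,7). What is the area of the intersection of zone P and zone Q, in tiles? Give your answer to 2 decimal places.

|zone P∩zone Q|: x∈[3,4], y∈[4,6] → 1·2 = 2.

2.00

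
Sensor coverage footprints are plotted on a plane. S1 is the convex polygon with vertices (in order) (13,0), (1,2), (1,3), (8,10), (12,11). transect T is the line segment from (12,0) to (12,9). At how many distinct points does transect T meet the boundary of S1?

The segment meets the boundary at (12,0.167).

1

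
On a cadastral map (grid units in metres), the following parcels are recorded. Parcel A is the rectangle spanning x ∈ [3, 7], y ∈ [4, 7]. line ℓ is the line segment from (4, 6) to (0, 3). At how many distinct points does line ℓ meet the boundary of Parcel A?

The segment meets the boundary at (3,5.25).

1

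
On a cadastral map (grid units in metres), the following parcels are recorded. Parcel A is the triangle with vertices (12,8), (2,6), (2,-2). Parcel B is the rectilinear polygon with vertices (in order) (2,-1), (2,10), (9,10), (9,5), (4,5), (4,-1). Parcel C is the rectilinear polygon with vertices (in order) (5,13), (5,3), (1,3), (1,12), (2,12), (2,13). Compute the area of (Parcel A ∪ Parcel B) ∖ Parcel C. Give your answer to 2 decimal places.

|Parcel A ∪ Parcel B| = 63.6.
|(Parcel A ∪ Parcel B) ∩ Parcel C| = 21.
|(Parcel A ∪ Parcel B) ∖ Parcel C| = 63.6 − 21 = 42.60.

42.60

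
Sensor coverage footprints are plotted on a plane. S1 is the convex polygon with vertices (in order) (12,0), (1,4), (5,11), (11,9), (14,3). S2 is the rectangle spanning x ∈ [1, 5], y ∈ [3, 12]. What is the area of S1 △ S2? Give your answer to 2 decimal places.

85.75

|S1| = 83, |S2| = 36, |S1∩S2| = 16.625.
|S1 △ S2| = |S1| + |S2| − 2·|S1∩S2| = 83 + 36 − 33.25 = 85.75.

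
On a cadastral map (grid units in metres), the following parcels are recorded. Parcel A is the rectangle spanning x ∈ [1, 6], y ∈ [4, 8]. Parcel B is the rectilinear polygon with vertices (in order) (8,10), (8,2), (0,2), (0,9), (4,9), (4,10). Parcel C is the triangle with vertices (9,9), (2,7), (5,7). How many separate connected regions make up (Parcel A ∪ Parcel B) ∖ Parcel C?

(Parcel A ∪ Parcel B) ∖ Parcel C is a single connected region.

1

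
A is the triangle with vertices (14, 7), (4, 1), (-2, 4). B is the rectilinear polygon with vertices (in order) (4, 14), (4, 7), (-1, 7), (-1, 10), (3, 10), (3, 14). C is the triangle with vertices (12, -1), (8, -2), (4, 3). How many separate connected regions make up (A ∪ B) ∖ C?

(A ∪ B) ∖ C splits into 2 disjoint pieces (area 32.2629, area 19).

2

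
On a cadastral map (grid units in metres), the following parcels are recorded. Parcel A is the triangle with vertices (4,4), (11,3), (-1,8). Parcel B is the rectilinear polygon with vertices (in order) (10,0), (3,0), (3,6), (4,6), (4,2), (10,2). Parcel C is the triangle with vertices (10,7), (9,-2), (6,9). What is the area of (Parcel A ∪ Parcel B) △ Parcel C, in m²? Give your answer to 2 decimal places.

|Parcel A ∪ Parcel B| = 27.9083.
|(Parcel A ∪ Parcel B) ∩ Parcel C| = 3.8527.
|(Parcel A ∪ Parcel B) △ Parcel C| = 27.9083 + 19 − 7.7053 = 39.20.

39.20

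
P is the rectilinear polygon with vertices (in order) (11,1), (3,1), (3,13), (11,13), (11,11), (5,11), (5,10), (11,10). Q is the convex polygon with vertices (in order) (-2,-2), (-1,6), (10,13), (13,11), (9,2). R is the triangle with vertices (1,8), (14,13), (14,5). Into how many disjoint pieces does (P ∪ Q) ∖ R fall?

2

(P ∪ Q) ∖ R splits into 2 disjoint pieces (area 82.8043, area 20.5799).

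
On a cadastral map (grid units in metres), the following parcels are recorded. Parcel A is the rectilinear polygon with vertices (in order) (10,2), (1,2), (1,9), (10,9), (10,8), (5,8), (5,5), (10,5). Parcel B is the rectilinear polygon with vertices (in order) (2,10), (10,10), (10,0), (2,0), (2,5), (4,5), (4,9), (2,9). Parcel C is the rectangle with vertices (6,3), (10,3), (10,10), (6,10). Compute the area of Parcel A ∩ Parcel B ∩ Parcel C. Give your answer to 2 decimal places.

12.00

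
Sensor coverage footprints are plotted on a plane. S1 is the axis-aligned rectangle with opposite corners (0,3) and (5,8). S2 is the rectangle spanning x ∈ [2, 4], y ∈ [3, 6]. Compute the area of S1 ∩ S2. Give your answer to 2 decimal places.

|S1∩S2|: x∈[2,4], y∈[3,6] → 2·3 = 6.

6.00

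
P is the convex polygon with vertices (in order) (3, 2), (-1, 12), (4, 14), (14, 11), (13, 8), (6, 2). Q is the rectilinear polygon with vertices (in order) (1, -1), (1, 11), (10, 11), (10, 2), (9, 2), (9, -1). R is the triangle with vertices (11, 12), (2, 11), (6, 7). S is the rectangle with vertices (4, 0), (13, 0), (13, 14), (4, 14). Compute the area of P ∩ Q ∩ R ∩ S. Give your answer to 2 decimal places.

The intersection is the polygon with vertices (6,7), (4,9), (4,11), (10,11).
By the shoelace formula its area is 14.00.

14.00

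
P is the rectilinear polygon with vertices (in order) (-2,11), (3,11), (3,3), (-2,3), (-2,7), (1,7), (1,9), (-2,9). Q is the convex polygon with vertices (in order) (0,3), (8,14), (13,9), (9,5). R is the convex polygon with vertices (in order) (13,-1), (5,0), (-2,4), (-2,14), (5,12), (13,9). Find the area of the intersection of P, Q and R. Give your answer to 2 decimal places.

5.19

The intersection is the polygon with vertices (0,3), (3,7.125), (3,3.667).
By the shoelace formula its area is 5.19.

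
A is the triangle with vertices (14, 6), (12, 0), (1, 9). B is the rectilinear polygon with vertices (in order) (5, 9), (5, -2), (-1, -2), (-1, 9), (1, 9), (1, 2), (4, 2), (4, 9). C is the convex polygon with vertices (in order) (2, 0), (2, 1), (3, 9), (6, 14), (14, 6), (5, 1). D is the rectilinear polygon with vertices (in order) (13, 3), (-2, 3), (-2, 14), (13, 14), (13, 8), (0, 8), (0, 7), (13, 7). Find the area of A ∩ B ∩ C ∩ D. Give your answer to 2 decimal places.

1.06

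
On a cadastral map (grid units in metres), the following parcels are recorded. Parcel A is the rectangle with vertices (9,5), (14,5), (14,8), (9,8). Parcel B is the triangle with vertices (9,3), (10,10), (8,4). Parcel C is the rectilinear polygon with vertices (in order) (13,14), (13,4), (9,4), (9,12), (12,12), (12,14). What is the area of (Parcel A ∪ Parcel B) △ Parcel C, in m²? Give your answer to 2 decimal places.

26.48

|Parcel A ∪ Parcel B| = 17.6667.
|(Parcel A ∪ Parcel B) ∩ Parcel C| = 12.5952.
|(Parcel A ∪ Parcel B) △ Parcel C| = 17.6667 + 34 − 25.1905 = 26.48.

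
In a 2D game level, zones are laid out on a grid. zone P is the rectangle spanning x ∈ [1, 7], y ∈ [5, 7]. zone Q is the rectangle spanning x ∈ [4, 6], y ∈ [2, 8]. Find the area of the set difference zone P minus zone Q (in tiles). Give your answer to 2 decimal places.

8.00

|zone P∩zone Q|: x∈[4,6], y∈[5,7] → 2·2 = 4.
|zone P| = 12.
|zone P ∖ zone Q| = |zone P| − |zone P∩zone Q| = 12 − 4 = 8.00.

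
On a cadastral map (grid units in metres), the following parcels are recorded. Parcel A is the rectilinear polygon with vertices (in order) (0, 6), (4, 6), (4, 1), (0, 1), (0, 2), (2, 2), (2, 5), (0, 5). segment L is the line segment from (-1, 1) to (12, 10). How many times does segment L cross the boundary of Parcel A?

The segment meets the boundary at (4,4.462), (2,3.077), (0.444,2), (0,1.692).

4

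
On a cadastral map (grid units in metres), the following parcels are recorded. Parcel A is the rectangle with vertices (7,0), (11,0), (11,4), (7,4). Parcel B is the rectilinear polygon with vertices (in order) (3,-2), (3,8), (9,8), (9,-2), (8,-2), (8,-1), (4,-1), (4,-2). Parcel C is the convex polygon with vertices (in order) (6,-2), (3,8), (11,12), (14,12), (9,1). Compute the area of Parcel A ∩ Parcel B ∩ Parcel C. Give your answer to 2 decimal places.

The intersection is the polygon with vertices (7,4), (9,4), (9,1), (8,0), (7,0).
By the shoelace formula its area is 7.50.

7.50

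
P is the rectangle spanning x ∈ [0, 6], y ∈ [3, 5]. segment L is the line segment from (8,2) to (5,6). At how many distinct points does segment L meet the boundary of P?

The segment meets the boundary at (5.75,5), (6,4.667).

2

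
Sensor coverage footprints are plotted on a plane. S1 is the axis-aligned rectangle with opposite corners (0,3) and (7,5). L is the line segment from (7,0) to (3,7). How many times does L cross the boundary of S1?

2

The segment meets the boundary at (4.143,5), (5.286,3).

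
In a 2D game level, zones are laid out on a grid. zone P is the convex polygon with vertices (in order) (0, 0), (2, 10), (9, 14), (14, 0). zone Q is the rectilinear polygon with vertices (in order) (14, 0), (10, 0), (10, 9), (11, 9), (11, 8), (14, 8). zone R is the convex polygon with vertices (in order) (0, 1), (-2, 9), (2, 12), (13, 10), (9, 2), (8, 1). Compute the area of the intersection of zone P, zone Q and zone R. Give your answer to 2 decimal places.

The intersection is the polygon with vertices (11,8), (11.143,8), (11.5,7), (10,4), (10,9), (10.786,9), (11,8.4).
By the shoelace formula its area is 4.51.

4.51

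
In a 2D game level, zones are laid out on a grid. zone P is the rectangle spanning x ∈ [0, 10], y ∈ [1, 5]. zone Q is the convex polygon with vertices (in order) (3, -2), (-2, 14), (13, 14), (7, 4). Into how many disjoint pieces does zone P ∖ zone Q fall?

zone P ∖ zone Q splits into 2 disjoint pieces (area 14.7, area 5.75).

2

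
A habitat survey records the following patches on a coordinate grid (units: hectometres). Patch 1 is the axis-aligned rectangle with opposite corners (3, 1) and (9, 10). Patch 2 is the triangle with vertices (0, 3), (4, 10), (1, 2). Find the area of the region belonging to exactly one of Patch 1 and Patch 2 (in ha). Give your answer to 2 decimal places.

58.58

|Patch 1| = 54, |Patch 2| = 5.5, |Patch 1∩Patch 2| = 0.4583.
|Patch 1 △ Patch 2| = |Patch 1| + |Patch 2| − 2·|Patch 1∩Patch 2| = 54 + 5.5 − 0.9167 = 58.58.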